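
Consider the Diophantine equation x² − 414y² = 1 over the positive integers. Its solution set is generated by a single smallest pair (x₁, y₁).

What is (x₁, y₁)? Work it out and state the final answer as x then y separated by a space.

24335 1196

[20; 2,1,7,2,7,1,2,40] for √414; ℓ=8 ⇒ convergent index 7
a_0=20:  p_0=20·1+0=20,  q_0=20·0+1=1
…
a_4=2:  p_4=2·468+61=997,  q_4=2·23+3=49
…
a_6=1:  p_6=1·7447+997=8444,  q_6=1·366+49=415
a_7=2:  p_7=2·8444+7447=24335,  q_7=2·415+366=1196
fundamental: x₁=24335, y₁=1196  (since 592192225 − 414·1430416 = 1)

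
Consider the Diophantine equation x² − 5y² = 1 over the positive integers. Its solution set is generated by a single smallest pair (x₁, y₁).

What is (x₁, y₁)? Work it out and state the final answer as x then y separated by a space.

[2; 4] for √5; ℓ=1 ⇒ convergent index 1
k=0  a_k=2  p_k/q_k = 2/1
k=1  a_k=4  p_k/q_k = 9/4
fundamental: x₁=9, y₁=4  (since 81 − 5·16 = 1)

9 4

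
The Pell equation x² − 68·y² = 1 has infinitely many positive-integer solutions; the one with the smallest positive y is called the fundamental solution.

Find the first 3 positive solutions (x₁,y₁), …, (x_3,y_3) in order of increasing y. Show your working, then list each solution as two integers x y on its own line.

33 4
2177 264
143649 17420

[8; 4,16] for √68; ℓ=2 ⇒ convergent index 1
i=0: a=8 ⇒ p=8, q=1
i=1: a=4 ⇒ p=33, q=4
fundamental: x₁=33, y₁=4  (since 1089 − 68·16 = 1)
(x_2, y_2) = (33·33 + 68·4·4, 33·4 + 4·33) = (2177, 264)
(x_3, y_3) = (33·2177 + 68·4·264, 33·264 + 4·2177) = (143649, 17420)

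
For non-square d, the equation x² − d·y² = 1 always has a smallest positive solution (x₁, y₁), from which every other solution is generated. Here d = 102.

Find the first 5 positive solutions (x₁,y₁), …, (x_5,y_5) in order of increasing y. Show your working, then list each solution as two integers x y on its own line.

d=102: √d = [10; 10,20] (ℓ=2, even), read p_1/q_1
k=0  a_k=10  p_k/q_k = 10/1
k=1  a_k=10  p_k/q_k = 101/10
fundamental: x₁=101, y₁=10  (since 10201 − 102·100 = 1)
k=2:  x_2 = 101·101+102·10·10 = 20401,  y_2 = 101·10+10·101 = 2020
k=3:  x_3 = 101·20401+102·10·2020 = 4120901,  y_3 = 101·2020+10·20401 = 408030
k=4:  x_4 = 101·4120901+102·10·408030 = 832401601,  y_4 = 101·408030+10·4120901 = 82420040
k=5:  x_5 = 101·832401601+102·10·82420040 = 168141002501,  y_5 = 101·82420040+10·832401601 = 16648440050

101 10
20401 2020
4120901 408030
832401601 82420040
168141002501 16648440050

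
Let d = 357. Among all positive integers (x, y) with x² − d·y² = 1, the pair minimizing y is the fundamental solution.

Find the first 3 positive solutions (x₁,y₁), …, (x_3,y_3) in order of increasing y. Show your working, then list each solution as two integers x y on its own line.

√357 → a₀=18, period (1,8,2,8,1,36); ℓ=6 even so k=5
k=0  a_k=18  p_k/q_k = 18/1
…
k=3  a_k=2  p_k/q_k = 359/19
k=4  a_k=8  p_k/q_k = 3042/161
k=5  a_k=1  p_k/q_k = 3401/180
→ (3401, 180).  Check: 3401²=11566801, 357·180²=11566800, difference 1.
(x_2, y_2) = (3401·3401 + 357·180·180, 3401·180 + 180·3401) = (23133601, 1224360)
(x_3, y_3) = (3401·23133601 + 357·180·1224360, 3401·1224360 + 180·23133601) = (157354750601, 8328096540)

3401 180
23133601 1224360
157354750601 8328096540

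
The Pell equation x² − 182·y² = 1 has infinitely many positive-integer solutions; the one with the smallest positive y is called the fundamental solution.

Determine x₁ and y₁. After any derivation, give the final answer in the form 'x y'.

27 2

[13; 2,26] for √182; ℓ=2 ⇒ convergent index 1
k=0  a_k=13  p_k/q_k = 13/1
k=1  a_k=2  p_k/q_k = 27/2
(x₁, y₁) = (27, 2);  27² − 182·2² = 1 ✓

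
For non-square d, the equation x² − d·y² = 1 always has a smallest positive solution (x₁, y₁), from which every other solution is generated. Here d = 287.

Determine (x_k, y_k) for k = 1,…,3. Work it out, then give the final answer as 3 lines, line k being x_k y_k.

288 17
165887 9792
95550624 5640175

[16; 1,15,1,32] for √287; ℓ=4 ⇒ convergent index 3
a_0=16:  p_0=16·1+0=16,  q_0=16·0+1=1
…
a_2=15:  p_2=15·17+16=271,  q_2=15·1+1=16
a_3=1:  p_3=1·271+17=288,  q_3=1·16+1=17
(x₁, y₁) = (288, 17);  288² − 287·17² = 1 ✓
(x_2, y_2) = (288·288 + 287·17·17, 288·17 + 17·288) = (165887, 9792)
(x_3, y_3) = (288·165887 + 287·17·9792, 288·9792 + 17·165887) = (95550624, 5640175)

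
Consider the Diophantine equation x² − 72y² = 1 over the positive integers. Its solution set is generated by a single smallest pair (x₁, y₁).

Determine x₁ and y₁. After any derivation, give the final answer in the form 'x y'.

17 2

d=72: √d = [8; 2,16] (ℓ=2, even), read p_1/q_1
i=0: a=8 ⇒ p=8, q=1
i=1: a=2 ⇒ p=17, q=2
→ (17, 2).  Check: 17²=289, 72·2²=288, difference 1.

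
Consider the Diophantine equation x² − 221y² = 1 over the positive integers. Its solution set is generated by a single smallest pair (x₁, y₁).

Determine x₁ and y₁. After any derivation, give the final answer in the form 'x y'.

d=221: √d = [14; 1,6,2,6,1,28] (ℓ=6, even), read p_5/q_5
i=0: a=14 ⇒ p=14, q=1
i=1: a=1 ⇒ p=15, q=1
…
i=4: a=6 ⇒ p=1442, q=97
i=5: a=1 ⇒ p=1665, q=112
→ (1665, 112).  Check: 1665²=2772225, 221·112²=2772224, difference 1.

1665 112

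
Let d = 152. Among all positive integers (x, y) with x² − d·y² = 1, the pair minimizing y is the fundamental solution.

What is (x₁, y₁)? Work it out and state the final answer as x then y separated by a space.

37 3

√152 → a₀=12, period (3,24); ℓ=2 even so k=1
k=0  a_k=12  p_k/q_k = 12/1
k=1  a_k=3  p_k/q_k = 37/3
(x₁, y₁) = (37, 3);  37² − 152·3² = 1 ✓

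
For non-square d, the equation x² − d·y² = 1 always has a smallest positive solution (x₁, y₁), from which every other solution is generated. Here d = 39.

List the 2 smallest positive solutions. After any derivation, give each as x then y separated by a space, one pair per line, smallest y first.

√39 → a₀=6, period (4,12); ℓ=2 even so k=1
a_0=6:  p_0=6·1+0=6,  q_0=6·0+1=1
a_1=4:  p_1=4·6+1=25,  q_1=4·1+0=4
(x₁, y₁) = (25, 4);  25² − 39·4² = 1 ✓
k=2:  x_2 = 25·25+39·4·4 = 1249,  y_2 = 25·4+4·25 = 200

25 4
1249 200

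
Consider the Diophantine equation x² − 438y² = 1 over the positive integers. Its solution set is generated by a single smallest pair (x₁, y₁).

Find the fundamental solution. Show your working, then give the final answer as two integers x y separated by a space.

[20; 1,12,1,40] for √438; ℓ=4 ⇒ convergent index 3
i=0: a=20 ⇒ p=20, q=1
…
i=2: a=12 ⇒ p=272, q=13
i=3: a=1 ⇒ p=293, q=14
(x₁, y₁) = (293, 14);  293² − 438·14² = 1 ✓

293 14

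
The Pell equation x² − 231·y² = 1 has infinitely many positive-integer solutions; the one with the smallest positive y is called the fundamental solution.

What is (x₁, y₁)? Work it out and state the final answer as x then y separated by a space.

√231 → a₀=15, period (5,30); ℓ=2 even so k=1
k=0  a_k=15  p_k/q_k = 15/1
k=1  a_k=5  p_k/q_k = 76/5
→ (76, 5).  Check: 76²=5776, 231·5²=5775, difference 1.

76 5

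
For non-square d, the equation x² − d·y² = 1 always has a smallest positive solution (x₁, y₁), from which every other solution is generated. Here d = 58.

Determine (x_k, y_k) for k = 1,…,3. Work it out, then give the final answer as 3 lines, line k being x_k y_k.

19603 2574
768555217 100916244
30131975818099 3956522259690

√58 = [7; 1,1,1,1,1,1,14, …], period ℓ=7 (odd) → k=13
k=0  a_k=7  p_k/q_k = 7/1
k=1  a_k=1  p_k/q_k = 8/1
…
k=4  a_k=1  p_k/q_k = 38/5
k=5  a_k=1  p_k/q_k = 61/8
…
k=9  a_k=1  p_k/q_k = 2993/393
…
k=11  a_k=1  p_k/q_k = 7532/989
k=12  a_k=1  p_k/q_k = 12071/1585
k=13  a_k=1  p_k/q_k = 19603/2574
(x₁, y₁) = (19603, 2574);  19603² − 58·2574² = 1 ✓
(19603+2574√58)^2 = 768555217 + 100916244√58
(19603+2574√58)^3 = 30131975818099 + 3956522259690√58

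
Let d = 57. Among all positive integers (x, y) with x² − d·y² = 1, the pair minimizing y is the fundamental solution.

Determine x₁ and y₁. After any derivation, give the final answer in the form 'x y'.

√57 = [7; 1,1,4,1,1,14, …], period ℓ=6 (even) → k=5
step 0: (7, 1)  from 7·(1,0) + (0,1)
step 1: (8, 1)  from 1·(7,1) + (1,0)
step 2: (15, 2)  from 1·(8,1) + (7,1)
step 3: (68, 9)  from 4·(15,2) + (8,1)
step 4: (83, 11)  from 1·(68,9) + (15,2)
step 5: (151, 20)  from 1·(83,11) + (68,9)
(x₁, y₁) = (151, 20);  151² − 57·20² = 1 ✓

151 20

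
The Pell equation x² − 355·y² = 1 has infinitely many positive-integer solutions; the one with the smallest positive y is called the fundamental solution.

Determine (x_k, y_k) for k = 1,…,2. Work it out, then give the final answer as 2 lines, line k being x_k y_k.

d=355: √d = [18; 1,5,3,3,1,6,1,3,3,5,1,36] (ℓ=12, even), read p_11/q_11
k=0  a_k=18  p_k/q_k = 18/1
k=1  a_k=1  p_k/q_k = 19/1
k=2  a_k=5  p_k/q_k = 113/6
k=3  a_k=3  p_k/q_k = 358/19
k=4  a_k=3  p_k/q_k = 1187/63
k=5  a_k=1  p_k/q_k = 1545/82
k=6  a_k=6  p_k/q_k = 10457/555
k=7  a_k=1  p_k/q_k = 12002/637
…
k=9  a_k=3  p_k/q_k = 151391/8035
k=10  a_k=5  p_k/q_k = 803418/42641
k=11  a_k=1  p_k/q_k = 954809/50676
(x₁, y₁) = (954809, 50676);  954809² − 355·50676² = 1 ✓
k=2:  x_2 = 954809·954809+355·50676·50676 = 1823320452961,  y_2 = 954809·50676+50676·954809 = 96771801768

954809 50676
1823320452961 96771801768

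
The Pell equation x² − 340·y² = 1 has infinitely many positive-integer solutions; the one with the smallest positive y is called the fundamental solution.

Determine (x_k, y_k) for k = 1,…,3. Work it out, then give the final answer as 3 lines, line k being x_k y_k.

√340 = [18; 2,3,1,1,1,…,3,2,36, …], period ℓ=14 (even) → k=13
step 0: (18, 1)  from 18·(1,0) + (0,1)
step 1: (37, 2)  from 2·(18,1) + (1,0)
…
step 3: (166, 9)  from 1·(129,7) + (37,2)
…
step 5: (461, 25)  from 1·(295,16) + (166,9)
step 6: (756, 41)  from 1·(461,25) + (295,16)
…
step 9: (13774, 747)  from 1·(7265,394) + (6509,353)
step 10: (21039, 1141)  from 1·(13774,747) + (7265,394)
…
step 12: (125478, 6805)  from 3·(34813,1888) + (21039,1141)
step 13: (285769, 15498)  from 2·(125478,6805) + (34813,1888)
(x₁, y₁) = (285769, 15498);  285769² − 340·15498² = 1 ✓
(285769+15498√340)^2 = 163327842721 + 8857695924√340
(285769+15498√340)^3 = 93348068572789129 + 5062509812995614√340

285769 15498
163327842721 8857695924
93348068572789129 5062509812995614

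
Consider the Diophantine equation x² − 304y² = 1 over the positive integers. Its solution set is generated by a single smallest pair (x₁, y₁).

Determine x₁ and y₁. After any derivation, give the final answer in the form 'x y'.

√304 = [17; 2,3,2,1,1,1,1,1,2,3,2,34, …], period ℓ=12 (even) → k=11
step 0: (17, 1)  from 17·(1,0) + (0,1)
step 1: (35, 2)  from 2·(17,1) + (1,0)
…
step 3: (279, 16)  from 2·(122,7) + (35,2)
…
step 7: (1761, 101)  from 1·(1081,62) + (680,39)
…
step 10: (25177, 1444)  from 3·(7445,427) + (2842,163)
step 11: (57799, 3315)  from 2·(25177,1444) + (7445,427)
→ (57799, 3315).  Check: 57799²=3340724401, 304·3315²=3340724400, difference 1.

57799 3315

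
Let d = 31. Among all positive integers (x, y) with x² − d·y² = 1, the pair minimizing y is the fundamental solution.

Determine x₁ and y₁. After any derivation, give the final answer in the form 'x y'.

√31 = [5; 1,1,3,5,3,1,1,10, …], period ℓ=8 (even) → k=7
k=0  a_k=5  p_k/q_k = 5/1
…
k=2  a_k=1  p_k/q_k = 11/2
k=3  a_k=3  p_k/q_k = 39/7
k=4  a_k=5  p_k/q_k = 206/37
k=5  a_k=3  p_k/q_k = 657/118
k=6  a_k=1  p_k/q_k = 863/155
k=7  a_k=1  p_k/q_k = 1520/273
→ (1520, 273).  Check: 1520²=2310400, 31·273²=2310399, difference 1.

1520 273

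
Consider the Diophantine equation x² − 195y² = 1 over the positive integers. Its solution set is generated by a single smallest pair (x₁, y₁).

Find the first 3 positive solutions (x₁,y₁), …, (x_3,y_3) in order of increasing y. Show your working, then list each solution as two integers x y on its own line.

14 1
391 28
10934 783

√195 → a₀=13, period (1,26); ℓ=2 even so k=1
a_0=13:  p_0=13·1+0=13,  q_0=13·0+1=1
a_1=1:  p_1=1·13+1=14,  q_1=1·1+0=1
→ (14, 1).  Check: 14²=196, 195·1²=195, difference 1.
(x_2, y_2) = (14·14 + 195·1·1, 14·1 + 1·14) = (391, 28)
(x_3, y_3) = (14·391 + 195·1·28, 14·28 + 1·391) = (10934, 783)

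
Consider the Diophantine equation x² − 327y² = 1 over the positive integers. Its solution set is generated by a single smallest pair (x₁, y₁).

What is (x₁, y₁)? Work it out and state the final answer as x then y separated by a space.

d=327: √d = [18; 12,36] (ℓ=2, even), read p_1/q_1
k=0  a_k=18  p_k/q_k = 18/1
k=1  a_k=12  p_k/q_k = 217/12
(x₁, y₁) = (217, 12);  217² − 327·12² = 1 ✓

217 12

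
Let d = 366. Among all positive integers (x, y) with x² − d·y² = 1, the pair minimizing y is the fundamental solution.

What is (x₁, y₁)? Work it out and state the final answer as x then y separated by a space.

√366 → a₀=19, period (7,1,1,1,2,12,2,1,1,1,7,38); ℓ=12 even so k=11
i=0: a=19 ⇒ p=19, q=1
…
i=2: a=1 ⇒ p=153, q=8
i=3: a=1 ⇒ p=287, q=15
…
i=6: a=12 ⇒ p=14444, q=755
i=7: a=2 ⇒ p=30055, q=1571
i=8: a=1 ⇒ p=44499, q=2326
i=9: a=1 ⇒ p=74554, q=3897
i=10: a=1 ⇒ p=119053, q=6223
i=11: a=7 ⇒ p=907925, q=47458
→ (907925, 47458).  Check: 907925²=824327805625, 366·47458²=824327805624, difference 1.

907925 47458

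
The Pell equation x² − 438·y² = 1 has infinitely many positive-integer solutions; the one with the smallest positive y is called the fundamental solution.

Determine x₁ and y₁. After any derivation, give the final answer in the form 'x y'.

√438 → a₀=20, period (1,12,1,40); ℓ=4 even so k=3
k=0  a_k=20  p_k/q_k = 20/1
…
k=2  a_k=12  p_k/q_k = 272/13
k=3  a_k=1  p_k/q_k = 293/14
→ (293, 14).  Check: 293²=85849, 438·14²=85848, difference 1.

293 14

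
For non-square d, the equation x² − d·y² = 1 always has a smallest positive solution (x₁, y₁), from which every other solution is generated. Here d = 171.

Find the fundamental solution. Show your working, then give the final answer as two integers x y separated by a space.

[13; 13,26] for √171; ℓ=2 ⇒ convergent index 1
step 0: (13, 1)  from 13·(1,0) + (0,1)
step 1: (170, 13)  from 13·(13,1) + (1,0)
fundamental: x₁=170, y₁=13  (since 28900 − 171·169 = 1)

170 13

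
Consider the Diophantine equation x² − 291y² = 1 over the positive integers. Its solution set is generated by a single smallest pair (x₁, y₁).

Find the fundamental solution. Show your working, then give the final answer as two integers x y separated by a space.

290 17

√291 → a₀=17, period (17,34); ℓ=2 even so k=1
k=0  a_k=17  p_k/q_k = 17/1
k=1  a_k=17  p_k/q_k = 290/17
→ (290, 17).  Check: 290²=84100, 291·17²=84099, difference 1.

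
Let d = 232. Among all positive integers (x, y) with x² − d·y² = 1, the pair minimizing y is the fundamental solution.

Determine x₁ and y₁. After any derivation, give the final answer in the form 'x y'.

d=232: √d = [15; 4,3,7,3,4,30] (ℓ=6, even), read p_5/q_5
k=0  a_k=15  p_k/q_k = 15/1
…
k=3  a_k=7  p_k/q_k = 1447/95
k=4  a_k=3  p_k/q_k = 4539/298
k=5  a_k=4  p_k/q_k = 19603/1287
(x₁, y₁) = (19603, 1287);  19603² − 232·1287² = 1 ✓

19603 1287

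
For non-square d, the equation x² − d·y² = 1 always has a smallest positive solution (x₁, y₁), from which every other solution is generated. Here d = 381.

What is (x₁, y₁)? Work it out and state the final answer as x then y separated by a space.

√381 = [19; 1,1,12,1,1,38, …], period ℓ=6 (even) → k=5
step 0: (19, 1)  from 19·(1,0) + (0,1)
step 1: (20, 1)  from 1·(19,1) + (1,0)
…
step 4: (527, 27)  from 1·(488,25) + (39,2)
step 5: (1015, 52)  from 1·(527,27) + (488,25)
fundamental: x₁=1015, y₁=52  (since 1030225 − 381·2704 = 1)

1015 52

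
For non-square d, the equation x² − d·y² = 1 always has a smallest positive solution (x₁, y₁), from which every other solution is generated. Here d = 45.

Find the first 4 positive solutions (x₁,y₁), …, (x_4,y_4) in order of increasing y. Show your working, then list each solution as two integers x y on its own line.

161 24
51841 7728
16692641 2488392
5374978561 801254496

√45 = [6; 1,2,2,2,1,12, …], period ℓ=6 (even) → k=5
i=0: a=6 ⇒ p=6, q=1
i=1: a=1 ⇒ p=7, q=1
…
i=4: a=2 ⇒ p=114, q=17
i=5: a=1 ⇒ p=161, q=24
→ (161, 24).  Check: 161²=25921, 45·24²=25920, difference 1.
(161+24√45)^2 = 51841 + 7728√45
(161+24√45)^3 = 16692641 + 2488392√45
(161+24√45)^4 = 5374978561 + 801254496√45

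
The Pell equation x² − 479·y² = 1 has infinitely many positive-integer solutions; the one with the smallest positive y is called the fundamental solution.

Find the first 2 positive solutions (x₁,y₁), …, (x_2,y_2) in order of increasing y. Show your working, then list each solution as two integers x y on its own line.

2989440 136591
17873503027199 816661198080

[21; 1,7,1,3,2,21,2,3,1,7,1,42] for √479; ℓ=12 ⇒ convergent index 11
a_0=21:  p_0=21·1+0=21,  q_0=21·0+1=1
…
a_6=21:  p_6=21·1729+766=37075,  q_6=21·79+35=1694
a_7=2:  p_7=2·37075+1729=75879,  q_7=2·1694+79=3467
a_8=3:  p_8=3·75879+37075=264712,  q_8=3·3467+1694=12095
a_9=1:  p_9=1·264712+75879=340591,  q_9=1·12095+3467=15562
a_10=7:  p_10=7·340591+264712=2648849,  q_10=7·15562+12095=121029
a_11=1:  p_11=1·2648849+340591=2989440,  q_11=1·121029+15562=136591
fundamental: x₁=2989440, y₁=136591  (since 8936751513600 − 479·18657101281 = 1)
k=2:  x_2 = 2989440·2989440+479·136591·136591 = 17873503027199,  y_2 = 2989440·136591+136591·2989440 = 816661198080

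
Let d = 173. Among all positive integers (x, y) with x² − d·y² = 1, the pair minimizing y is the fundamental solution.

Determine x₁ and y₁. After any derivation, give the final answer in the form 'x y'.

2499849 190060

√173 = [13; 6,1,1,6,26, …], period ℓ=5 (odd) → k=9
a_0=13:  p_0=13·1+0=13,  q_0=13·0+1=1
a_1=6:  p_1=6·13+1=79,  q_1=6·1+0=6
a_2=1:  p_2=1·79+13=92,  q_2=1·6+1=7
…
a_6=6:  p_6=6·29239+1118=176552,  q_6=6·2223+85=13423
…
a_8=1:  p_8=1·205791+176552=382343,  q_8=1·15646+13423=29069
a_9=6:  p_9=6·382343+205791=2499849,  q_9=6·29069+15646=190060
fundamental: x₁=2499849, y₁=190060  (since 6249245022801 − 173·36122803600 = 1)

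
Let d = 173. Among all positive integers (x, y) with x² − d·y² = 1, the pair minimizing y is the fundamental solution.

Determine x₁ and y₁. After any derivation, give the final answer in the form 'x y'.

2499849 190060

√173 → a₀=13, period (6,1,1,6,26); ℓ=5 odd so k=9
k=0  a_k=13  p_k/q_k = 13/1
…
k=4  a_k=6  p_k/q_k = 1118/85
…
k=7  a_k=1  p_k/q_k = 205791/15646
k=8  a_k=1  p_k/q_k = 382343/29069
k=9  a_k=6  p_k/q_k = 2499849/190060
(x₁, y₁) = (2499849, 190060);  2499849² − 173·190060² = 1 ✓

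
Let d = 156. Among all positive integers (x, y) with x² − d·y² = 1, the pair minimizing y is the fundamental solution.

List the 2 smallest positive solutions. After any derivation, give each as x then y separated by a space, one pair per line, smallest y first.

d=156: √d = [12; 2,24] (ℓ=2, even), read p_1/q_1
i=0: a=12 ⇒ p=12, q=1
i=1: a=2 ⇒ p=25, q=2
fundamental: x₁=25, y₁=2  (since 625 − 156·4 = 1)
n=2: (25,2)∘(25,2) = (25·25+156·2·2, 25·2+2·25) = (1249,100)

25 2
1249 100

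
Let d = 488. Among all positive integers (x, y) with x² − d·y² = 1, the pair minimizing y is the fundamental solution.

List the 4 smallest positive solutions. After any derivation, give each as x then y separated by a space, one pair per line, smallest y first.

243 11
118097 5346
57394899 2598145
27893802817 1262693124

√488 → a₀=22, period (11,44); ℓ=2 even so k=1
step 0: (22, 1)  from 22·(1,0) + (0,1)
step 1: (243, 11)  from 11·(22,1) + (1,0)
→ (243, 11).  Check: 243²=59049, 488·11²=59048, difference 1.
k=2:  x_2 = 243·243+488·11·11 = 118097,  y_2 = 243·11+11·243 = 5346
k=3:  x_3 = 243·118097+488·11·5346 = 57394899,  y_3 = 243·5346+11·118097 = 2598145
k=4:  x_4 = 243·57394899+488·11·2598145 = 27893802817,  y_4 = 243·2598145+11·57394899 = 1262693124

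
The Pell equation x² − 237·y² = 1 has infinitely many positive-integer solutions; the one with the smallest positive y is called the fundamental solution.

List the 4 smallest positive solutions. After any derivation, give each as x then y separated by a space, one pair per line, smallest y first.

228151 14820
104105757601 6762395640
47503665404623351 3085694655308460
21676017531356338550401 1408008642599798519280

√237 → a₀=15, period (2,1,1,7,10,7,1,1,2,30); ℓ=10 even so k=9
i=0: a=15 ⇒ p=15, q=1
…
i=3: a=1 ⇒ p=77, q=5
i=4: a=7 ⇒ p=585, q=38
…
i=8: a=1 ⇒ p=90075, q=5851
i=9: a=2 ⇒ p=228151, q=14820
(x₁, y₁) = (228151, 14820);  228151² − 237·14820² = 1 ✓
(x_2, y_2) = (228151·228151 + 237·14820·14820, 228151·14820 + 14820·228151) = (104105757601, 6762395640)
(x_3, y_3) = (228151·104105757601 + 237·14820·6762395640, 228151·6762395640 + 14820·104105757601) = (47503665404623351, 3085694655308460)
(x_4, y_4) = (228151·47503665404623351 + 237·14820·3085694655308460, 228151·3085694655308460 + 14820·47503665404623351) = (21676017531356338550401, 1408008642599798519280)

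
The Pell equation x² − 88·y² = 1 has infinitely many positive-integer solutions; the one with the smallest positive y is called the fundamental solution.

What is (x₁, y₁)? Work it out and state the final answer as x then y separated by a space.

√88 → a₀=9, period (2,1,1,1,2,18); ℓ=6 even so k=5
step 0: (9, 1)  from 9·(1,0) + (0,1)
step 1: (19, 2)  from 2·(9,1) + (1,0)
step 2: (28, 3)  from 1·(19,2) + (9,1)
step 3: (47, 5)  from 1·(28,3) + (19,2)
step 4: (75, 8)  from 1·(47,5) + (28,3)
step 5: (197, 21)  from 2·(75,8) + (47,5)
fundamental: x₁=197, y₁=21  (since 38809 − 88·441 = 1)

197 21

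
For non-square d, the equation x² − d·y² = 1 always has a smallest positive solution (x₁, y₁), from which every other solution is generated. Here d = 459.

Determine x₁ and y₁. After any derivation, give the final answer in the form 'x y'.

√459 → a₀=21, period (2,2,1,4,21,4,1,2,2,42); ℓ=10 even so k=9
k=0  a_k=21  p_k/q_k = 21/1
k=1  a_k=2  p_k/q_k = 43/2
k=2  a_k=2  p_k/q_k = 107/5
…
k=6  a_k=4  p_k/q_k = 60695/2833
k=7  a_k=1  p_k/q_k = 75692/3533
k=8  a_k=2  p_k/q_k = 212079/9899
k=9  a_k=2  p_k/q_k = 499850/23331
(x₁, y₁) = (499850, 23331);  499850² − 459·23331² = 1 ✓

499850 23331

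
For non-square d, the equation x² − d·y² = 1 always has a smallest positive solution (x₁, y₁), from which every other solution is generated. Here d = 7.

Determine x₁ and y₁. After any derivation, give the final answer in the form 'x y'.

d=7: √d = [2; 1,1,1,4] (ℓ=4, even), read p_3/q_3
step 0: (2, 1)  from 2·(1,0) + (0,1)
step 1: (3, 1)  from 1·(2,1) + (1,0)
step 2: (5, 2)  from 1·(3,1) + (2,1)
step 3: (8, 3)  from 1·(5,2) + (3,1)
fundamental: x₁=8, y₁=3  (since 64 − 7·9 = 1)

8 3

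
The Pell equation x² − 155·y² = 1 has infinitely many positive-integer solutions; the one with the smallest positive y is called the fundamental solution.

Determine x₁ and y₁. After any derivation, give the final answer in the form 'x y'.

249 20

√155 = [12; 2,4,2,24, …], period ℓ=4 (even) → k=3
k=0  a_k=12  p_k/q_k = 12/1
…
k=2  a_k=4  p_k/q_k = 112/9
k=3  a_k=2  p_k/q_k = 249/20
→ (249, 20).  Check: 249²=62001, 155·20²=62000, difference 1.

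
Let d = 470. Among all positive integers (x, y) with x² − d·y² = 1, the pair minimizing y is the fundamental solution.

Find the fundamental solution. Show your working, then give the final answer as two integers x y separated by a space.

[21; 1,2,8,2,1,42] for √470; ℓ=6 ⇒ convergent index 5
k=0  a_k=21  p_k/q_k = 21/1
…
k=3  a_k=8  p_k/q_k = 542/25
k=4  a_k=2  p_k/q_k = 1149/53
k=5  a_k=1  p_k/q_k = 1691/78
(x₁, y₁) = (1691, 78);  1691² − 470·78² = 1 ✓

1691 78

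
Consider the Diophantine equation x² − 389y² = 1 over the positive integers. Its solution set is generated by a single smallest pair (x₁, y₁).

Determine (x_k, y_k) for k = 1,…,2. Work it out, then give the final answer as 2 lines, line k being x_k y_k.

√389 = [19; 1,2,1,1,1,1,2,1,38, …], period ℓ=9 (odd) → k=17
k=0  a_k=19  p_k/q_k = 19/1
k=1  a_k=1  p_k/q_k = 20/1
k=2  a_k=2  p_k/q_k = 59/3
k=3  a_k=1  p_k/q_k = 79/4
k=4  a_k=1  p_k/q_k = 138/7
k=5  a_k=1  p_k/q_k = 217/11
…
k=8  a_k=1  p_k/q_k = 1282/65
…
k=10  a_k=1  p_k/q_k = 50925/2582
k=11  a_k=2  p_k/q_k = 151493/7681
k=12  a_k=1  p_k/q_k = 202418/10263
k=13  a_k=1  p_k/q_k = 353911/17944
k=14  a_k=1  p_k/q_k = 556329/28207
…
k=16  a_k=2  p_k/q_k = 2376809/120509
k=17  a_k=1  p_k/q_k = 3287049/166660
fundamental: x₁=3287049, y₁=166660  (since 10804691128401 − 389·27775555600 = 1)
(x_2, y_2) = (3287049·3287049 + 389·166660·166660, 3287049·166660 + 166660·3287049) = (21609382256801, 1095639172680)

3287049 166660
21609382256801 1095639172680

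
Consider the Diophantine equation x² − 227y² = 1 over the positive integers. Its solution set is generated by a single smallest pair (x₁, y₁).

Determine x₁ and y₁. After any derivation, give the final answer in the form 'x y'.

[15; 15,30] for √227; ℓ=2 ⇒ convergent index 1
i=0: a=15 ⇒ p=15, q=1
i=1: a=15 ⇒ p=226, q=15
(x₁, y₁) = (226, 15);  226² − 227·15² = 1 ✓

226 15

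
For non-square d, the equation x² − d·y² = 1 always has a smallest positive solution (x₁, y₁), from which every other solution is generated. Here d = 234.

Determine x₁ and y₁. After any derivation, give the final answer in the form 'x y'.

[15; 3,2,1,2,1,2,3,30] for √234; ℓ=8 ⇒ convergent index 7
k=0  a_k=15  p_k/q_k = 15/1
k=1  a_k=3  p_k/q_k = 46/3
…
k=6  a_k=2  p_k/q_k = 1545/101
k=7  a_k=3  p_k/q_k = 5201/340
fundamental: x₁=5201, y₁=340  (since 27050401 − 234·115600 = 1)

5201 340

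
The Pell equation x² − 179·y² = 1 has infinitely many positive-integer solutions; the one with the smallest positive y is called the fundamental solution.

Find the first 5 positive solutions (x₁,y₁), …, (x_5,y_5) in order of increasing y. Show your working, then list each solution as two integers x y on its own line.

4190210 313191
35115719688199 2624672120220
294284479589372473370 21995854729733779209
2466227538440333747559727201 184334500894152933286567560
20668022587695847460244899657331050 1544800537983355129318686777395991

√179 = [13; 2,1,1,1,3,…,1,2,26, …], period ℓ=14 (even) → k=13
a_0=13:  p_0=13·1+0=13,  q_0=13·0+1=1
a_1=2:  p_1=2·13+1=27,  q_1=2·1+0=2
a_2=1:  p_2=1·27+13=40,  q_2=1·2+1=3
…
a_7=13:  p_7=13·2047+388=26999,  q_7=13·153+29=2018
…
a_11=1:  p_11=1·575167+438125=1013292,  q_11=1·42990+32747=75737
a_12=1:  p_12=1·1013292+575167=1588459,  q_12=1·75737+42990=118727
a_13=2:  p_13=2·1588459+1013292=4190210,  q_13=2·118727+75737=313191
fundamental: x₁=4190210, y₁=313191  (since 17557859844100 − 179·98088602481 = 1)
(x_2, y_2) = (4190210·4190210 + 179·313191·313191, 4190210·313191 + 313191·4190210) = (35115719688199, 2624672120220)
(x_3, y_3) = (4190210·35115719688199 + 179·313191·2624672120220, 4190210·2624672120220 + 313191·35115719688199) = (294284479589372473370, 21995854729733779209)
(x_4, y_4) = (4190210·294284479589372473370 + 179·313191·21995854729733779209, 4190210·21995854729733779209 + 313191·294284479589372473370) = (2466227538440333747559727201, 184334500894152933286567560)
(x_5, y_5) = (4190210·2466227538440333747559727201 + 179·313191·184334500894152933286567560, 4190210·184334500894152933286567560 + 313191·2466227538440333747559727201) = (20668022587695847460244899657331050, 1544800537983355129318686777395991)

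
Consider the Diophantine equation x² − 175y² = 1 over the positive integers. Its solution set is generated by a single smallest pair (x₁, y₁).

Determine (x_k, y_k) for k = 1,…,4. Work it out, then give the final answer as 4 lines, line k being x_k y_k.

√175 = [13; 4,2,1,2,4,26, …], period ℓ=6 (even) → k=5
k=0  a_k=13  p_k/q_k = 13/1
k=1  a_k=4  p_k/q_k = 53/4
…
k=3  a_k=1  p_k/q_k = 172/13
k=4  a_k=2  p_k/q_k = 463/35
k=5  a_k=4  p_k/q_k = 2024/153
fundamental: x₁=2024, y₁=153  (since 4096576 − 175·23409 = 1)
k=2:  x_2 = 2024·2024+175·153·153 = 8193151,  y_2 = 2024·153+153·2024 = 619344
k=3:  x_3 = 2024·8193151+175·153·619344 = 33165873224,  y_3 = 2024·619344+153·8193151 = 2507104359
k=4:  x_4 = 2024·33165873224+175·153·2507104359 = 134255446617601,  y_4 = 2024·2507104359+153·33165873224 = 10148757825888

2024 153
8193151 619344
33165873224 2507104359
134255446617601 10148757825888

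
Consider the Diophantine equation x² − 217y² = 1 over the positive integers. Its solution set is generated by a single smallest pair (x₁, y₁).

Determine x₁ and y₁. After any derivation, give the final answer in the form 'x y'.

√217 → a₀=14, period (1,2,1,2,1,…,2,1,28); ℓ=16 even so k=15
k=0  a_k=14  p_k/q_k = 14/1
k=1  a_k=1  p_k/q_k = 15/1
k=2  a_k=2  p_k/q_k = 44/3
k=3  a_k=1  p_k/q_k = 59/4
k=4  a_k=2  p_k/q_k = 162/11
k=5  a_k=1  p_k/q_k = 221/15
…
k=7  a_k=9  p_k/q_k = 3668/249
k=8  a_k=4  p_k/q_k = 15055/1022
k=9  a_k=9  p_k/q_k = 139163/9447
k=10  a_k=1  p_k/q_k = 154218/10469
k=11  a_k=1  p_k/q_k = 293381/19916
k=12  a_k=2  p_k/q_k = 740980/50301
k=13  a_k=1  p_k/q_k = 1034361/70217
k=14  a_k=2  p_k/q_k = 2809702/190735
k=15  a_k=1  p_k/q_k = 3844063/260952
fundamental: x₁=3844063, y₁=260952  (since 14776820347969 − 217·68095946304 = 1)

3844063 260952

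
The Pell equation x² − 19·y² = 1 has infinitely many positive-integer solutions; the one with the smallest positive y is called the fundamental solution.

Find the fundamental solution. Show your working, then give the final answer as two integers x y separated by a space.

170 39

d=19: √d = [4; 2,1,3,1,2,8] (ℓ=6, even), read p_5/q_5
k=0  a_k=4  p_k/q_k = 4/1
k=1  a_k=2  p_k/q_k = 9/2
…
k=3  a_k=3  p_k/q_k = 48/11
k=4  a_k=1  p_k/q_k = 61/14
k=5  a_k=2  p_k/q_k = 170/39
fundamental: x₁=170, y₁=39  (since 28900 − 19·1521 = 1)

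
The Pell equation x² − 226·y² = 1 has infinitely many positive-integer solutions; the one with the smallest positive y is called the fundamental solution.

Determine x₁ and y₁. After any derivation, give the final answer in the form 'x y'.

d=226: √d = [15; 30] (ℓ=1, odd), read p_1/q_1
i=0: a=15 ⇒ p=15, q=1
i=1: a=30 ⇒ p=451, q=30
(x₁, y₁) = (451, 30);  451² − 226·30² = 1 ✓

451 30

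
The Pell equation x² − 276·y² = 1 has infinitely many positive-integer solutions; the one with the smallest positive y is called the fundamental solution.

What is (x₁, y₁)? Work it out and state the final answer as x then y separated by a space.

7775 468

√276 → a₀=16, period (1,1,1,1,2,2,2,1,1,1,1,32); ℓ=12 even so k=11
k=0  a_k=16  p_k/q_k = 16/1
k=1  a_k=1  p_k/q_k = 17/1
…
k=5  a_k=2  p_k/q_k = 216/13
k=6  a_k=2  p_k/q_k = 515/31
…
k=8  a_k=1  p_k/q_k = 1761/106
k=9  a_k=1  p_k/q_k = 3007/181
k=10  a_k=1  p_k/q_k = 4768/287
k=11  a_k=1  p_k/q_k = 7775/468
(x₁, y₁) = (7775, 468);  7775² − 276·468² = 1 ✓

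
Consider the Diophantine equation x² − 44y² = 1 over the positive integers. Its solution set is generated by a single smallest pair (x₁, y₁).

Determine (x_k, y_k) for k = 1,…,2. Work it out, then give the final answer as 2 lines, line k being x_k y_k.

199 30
79201 11940

d=44: √d = [6; 1,1,1,2,1,1,1,12] (ℓ=8, even), read p_7/q_7
i=0: a=6 ⇒ p=6, q=1
…
i=2: a=1 ⇒ p=13, q=2
i=3: a=1 ⇒ p=20, q=3
i=4: a=2 ⇒ p=53, q=8
…
i=6: a=1 ⇒ p=126, q=19
i=7: a=1 ⇒ p=199, q=30
fundamental: x₁=199, y₁=30  (since 39601 − 44·900 = 1)
(199+30√44)^2 = 79201 + 11940√44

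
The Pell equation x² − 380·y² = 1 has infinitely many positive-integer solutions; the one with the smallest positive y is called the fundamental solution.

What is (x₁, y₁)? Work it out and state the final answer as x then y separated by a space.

√380 = [19; 2,38, …], period ℓ=2 (even) → k=1
k=0  a_k=19  p_k/q_k = 19/1
k=1  a_k=2  p_k/q_k = 39/2
→ (39, 2).  Check: 39²=1521, 380·2²=1520, difference 1.

39 2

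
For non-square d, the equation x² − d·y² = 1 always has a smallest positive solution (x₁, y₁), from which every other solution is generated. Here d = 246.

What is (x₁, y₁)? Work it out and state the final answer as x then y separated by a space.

88805 5662

√246 → a₀=15, period (1,2,5,1,14,1,5,2,1,30); ℓ=10 even so k=9
k=0  a_k=15  p_k/q_k = 15/1
…
k=2  a_k=2  p_k/q_k = 47/3
k=3  a_k=5  p_k/q_k = 251/16
k=4  a_k=1  p_k/q_k = 298/19
k=5  a_k=14  p_k/q_k = 4423/282
k=6  a_k=1  p_k/q_k = 4721/301
…
k=8  a_k=2  p_k/q_k = 60777/3875
k=9  a_k=1  p_k/q_k = 88805/5662
fundamental: x₁=88805, y₁=5662  (since 7886328025 − 246·32058244 = 1)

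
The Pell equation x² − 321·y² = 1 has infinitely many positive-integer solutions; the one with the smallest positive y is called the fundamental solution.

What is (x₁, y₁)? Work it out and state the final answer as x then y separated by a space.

[17; 1,10,1,34] for √321; ℓ=4 ⇒ convergent index 3
k=0  a_k=17  p_k/q_k = 17/1
k=1  a_k=1  p_k/q_k = 18/1
k=2  a_k=10  p_k/q_k = 197/11
k=3  a_k=1  p_k/q_k = 215/12
fundamental: x₁=215, y₁=12  (since 46225 − 321·144 = 1)

215 12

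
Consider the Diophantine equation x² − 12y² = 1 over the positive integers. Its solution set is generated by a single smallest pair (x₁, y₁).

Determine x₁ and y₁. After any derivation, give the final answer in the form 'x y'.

√12 → a₀=3, period (2,6); ℓ=2 even so k=1
i=0: a=3 ⇒ p=3, q=1
i=1: a=2 ⇒ p=7, q=2
(x₁, y₁) = (7, 2);  7² − 12·2² = 1 ✓

7 2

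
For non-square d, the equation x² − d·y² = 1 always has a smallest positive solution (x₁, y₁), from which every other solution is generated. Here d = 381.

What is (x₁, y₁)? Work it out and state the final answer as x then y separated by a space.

[19; 1,1,12,1,1,38] for √381; ℓ=6 ⇒ convergent index 5
k=0  a_k=19  p_k/q_k = 19/1
…
k=2  a_k=1  p_k/q_k = 39/2
k=3  a_k=12  p_k/q_k = 488/25
k=4  a_k=1  p_k/q_k = 527/27
k=5  a_k=1  p_k/q_k = 1015/52
→ (1015, 52).  Check: 1015²=1030225, 381·52²=1030224, difference 1.

1015 52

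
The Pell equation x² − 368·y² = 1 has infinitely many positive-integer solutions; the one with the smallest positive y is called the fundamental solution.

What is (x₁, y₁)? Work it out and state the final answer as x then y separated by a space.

[19; 5,2,5,38] for √368; ℓ=4 ⇒ convergent index 3
step 0: (19, 1)  from 19·(1,0) + (0,1)
…
step 2: (211, 11)  from 2·(96,5) + (19,1)
step 3: (1151, 60)  from 5·(211,11) + (96,5)
(x₁, y₁) = (1151, 60);  1151² − 368·60² = 1 ✓

1151 60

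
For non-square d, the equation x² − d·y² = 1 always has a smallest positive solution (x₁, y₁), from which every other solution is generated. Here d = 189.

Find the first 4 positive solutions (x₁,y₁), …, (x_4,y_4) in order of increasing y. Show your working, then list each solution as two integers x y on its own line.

√189 → a₀=13, period (1,2,1,26); ℓ=4 even so k=3
a_0=13:  p_0=13·1+0=13,  q_0=13·0+1=1
a_1=1:  p_1=1·13+1=14,  q_1=1·1+0=1
a_2=2:  p_2=2·14+13=41,  q_2=2·1+1=3
a_3=1:  p_3=1·41+14=55,  q_3=1·3+1=4
fundamental: x₁=55, y₁=4  (since 3025 − 189·16 = 1)
n=2: (55,4)∘(55,4) = (55·55+189·4·4, 55·4+4·55) = (6049,440)
n=3: (6049,440)∘(55,4) = (55·6049+189·4·440, 55·440+4·6049) = (665335,48396)
n=4: (665335,48396)∘(55,4) = (55·665335+189·4·48396, 55·48396+4·665335) = (73180801,5323120)

55 4
6049 440
665335 48396
73180801 5323120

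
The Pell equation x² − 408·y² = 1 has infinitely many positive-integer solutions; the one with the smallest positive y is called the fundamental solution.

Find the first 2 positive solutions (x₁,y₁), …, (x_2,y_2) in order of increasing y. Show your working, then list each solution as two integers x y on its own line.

101 5
20401 1010

d=408: √d = [20; 5,40] (ℓ=2, even), read p_1/q_1
k=0  a_k=20  p_k/q_k = 20/1
k=1  a_k=5  p_k/q_k = 101/5
(x₁, y₁) = (101, 5);  101² − 408·5² = 1 ✓
k=2:  x_2 = 101·101+408·5·5 = 20401,  y_2 = 101·5+5·101 = 1010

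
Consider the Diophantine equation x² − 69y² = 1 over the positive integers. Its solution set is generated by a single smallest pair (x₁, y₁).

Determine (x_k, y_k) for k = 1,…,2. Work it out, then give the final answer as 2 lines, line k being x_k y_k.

7775 936
120901249 14554800

√69 = [8; 3,3,1,4,1,3,3,16, …], period ℓ=8 (even) → k=7
k=0  a_k=8  p_k/q_k = 8/1
…
k=4  a_k=4  p_k/q_k = 515/62
…
k=6  a_k=3  p_k/q_k = 2384/287
k=7  a_k=3  p_k/q_k = 7775/936
→ (7775, 936).  Check: 7775²=60450625, 69·936²=60450624, difference 1.
k=2:  x_2 = 7775·7775+69·936·936 = 120901249,  y_2 = 7775·936+936·7775 = 14554800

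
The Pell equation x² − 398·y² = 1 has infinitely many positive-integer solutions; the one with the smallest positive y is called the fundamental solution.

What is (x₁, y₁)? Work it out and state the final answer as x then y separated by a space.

d=398: √d = [19; 1,18,1,38] (ℓ=4, even), read p_3/q_3
a_0=19:  p_0=19·1+0=19,  q_0=19·0+1=1
…
a_2=18:  p_2=18·20+19=379,  q_2=18·1+1=19
a_3=1:  p_3=1·379+20=399,  q_3=1·19+1=20
(x₁, y₁) = (399, 20);  399² − 398·20² = 1 ✓

399 20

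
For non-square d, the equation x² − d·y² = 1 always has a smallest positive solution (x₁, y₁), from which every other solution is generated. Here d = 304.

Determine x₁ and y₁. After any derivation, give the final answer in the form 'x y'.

√304 = [17; 2,3,2,1,1,1,1,1,2,3,2,34, …], period ℓ=12 (even) → k=11
k=0  a_k=17  p_k/q_k = 17/1
…
k=2  a_k=3  p_k/q_k = 122/7
k=3  a_k=2  p_k/q_k = 279/16
…
k=5  a_k=1  p_k/q_k = 680/39
k=6  a_k=1  p_k/q_k = 1081/62
k=7  a_k=1  p_k/q_k = 1761/101
…
k=9  a_k=2  p_k/q_k = 7445/427
k=10  a_k=3  p_k/q_k = 25177/1444
k=11  a_k=2  p_k/q_k = 57799/3315
(x₁, y₁) = (57799, 3315);  57799² − 304·3315² = 1 ✓

57799 3315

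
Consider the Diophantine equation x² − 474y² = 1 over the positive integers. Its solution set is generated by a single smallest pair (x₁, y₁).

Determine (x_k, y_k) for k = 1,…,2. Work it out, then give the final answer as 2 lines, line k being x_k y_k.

√474 → a₀=21, period (1,3,2,1,1,…,3,1,42); ℓ=14 even so k=13
k=0  a_k=21  p_k/q_k = 21/1
…
k=2  a_k=3  p_k/q_k = 87/4
…
k=5  a_k=1  p_k/q_k = 479/22
…
k=9  a_k=1  p_k/q_k = 10864/499
…
k=12  a_k=3  p_k/q_k = 149331/6859
k=13  a_k=1  p_k/q_k = 193549/8890
(x₁, y₁) = (193549, 8890);  193549² − 474·8890² = 1 ✓
(193549+8890√474)^2 = 74922430801 + 3441301220√474

193549 8890
74922430801 3441301220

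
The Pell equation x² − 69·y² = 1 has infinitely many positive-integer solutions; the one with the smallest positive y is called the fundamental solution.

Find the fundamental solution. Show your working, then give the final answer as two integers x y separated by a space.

√69 = [8; 3,3,1,4,1,3,3,16, …], period ℓ=8 (even) → k=7
step 0: (8, 1)  from 8·(1,0) + (0,1)
step 1: (25, 3)  from 3·(8,1) + (1,0)
step 2: (83, 10)  from 3·(25,3) + (8,1)
…
step 6: (2384, 287)  from 3·(623,75) + (515,62)
step 7: (7775, 936)  from 3·(2384,287) + (623,75)
→ (7775, 936).  Check: 7775²=60450625, 69·936²=60450624, difference 1.

7775 936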